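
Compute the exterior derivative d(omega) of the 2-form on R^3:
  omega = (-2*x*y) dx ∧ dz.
d(omega) = (2*x) dx ∧ dy ∧ dz

For a 2-form omega = sum_{i<j} g_{ij} dx_i ∧ dx_j, the exterior derivative is
  d(omega) = sum_{i<j} d(g_{ij}) ∧ dx_i ∧ dx_j = sum_{i<j, k} (∂g_{ij}/∂x_k) dx_k ∧ dx_i ∧ dx_j.
Expand each term, using dx_k ∧ dx_i ∧ dx_j = sgn(permutation) dx_{(a)} ∧ dx_{(b)} ∧ dx_{(c)} with (a < b < c) sorted:
  d(-2*x*y) includes (∂/∂y)(-2*x*y) dy = (-2*x) dy, which multiplied by dx ∧ dz gives (2*x) dx ∧ dy ∧ dz
Collecting like 3-forms: d(omega) = (2*x) dx ∧ dy ∧ dz.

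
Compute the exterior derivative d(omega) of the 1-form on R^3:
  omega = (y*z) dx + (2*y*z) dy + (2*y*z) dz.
d(omega) = (-z) dx ∧ dy + (-y) dx ∧ dz + (-2*y + 2*z) dy ∧ dz

For a 1-form omega = sum_i f_i dx_i, the exterior derivative is
  d(omega) = sum_{i < j} (∂f_j/∂x_i - ∂f_i/∂x_j) dx_i ∧ dx_j.
  coefficient of dx ∧ dy: ∂f_2/∂x - ∂f_1/∂y = ∂(2*y*z)/∂x - ∂(y*z)/∂y = -z
  coefficient of dx ∧ dz: ∂f_3/∂x - ∂f_1/∂z = ∂(2*y*z)/∂x - ∂(y*z)/∂z = -y
  coefficient of dy ∧ dz: ∂f_3/∂y - ∂f_2/∂z = ∂(2*y*z)/∂y - ∂(2*y*z)/∂z = -2*y + 2*z
Assembling: d(omega) = (-z) dx ∧ dy + (-y) dx ∧ dz + (-2*y + 2*z) dy ∧ dz.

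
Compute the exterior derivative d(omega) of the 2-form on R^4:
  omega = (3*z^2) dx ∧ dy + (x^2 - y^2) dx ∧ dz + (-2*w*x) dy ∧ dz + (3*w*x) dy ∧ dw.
d(omega) = (-2*w + 2*y + 6*z) dx ∧ dy ∧ dz + (-2*x) dy ∧ dz ∧ dw + (3*w) dx ∧ dy ∧ dw

For a 2-form omega = sum_{i<j} g_{ij} dx_i ∧ dx_j, the exterior derivative is
  d(omega) = sum_{i<j} d(g_{ij}) ∧ dx_i ∧ dx_j = sum_{i<j, k} (∂g_{ij}/∂x_k) dx_k ∧ dx_i ∧ dx_j.
Expand each term, using dx_k ∧ dx_i ∧ dx_j = sgn(permutation) dx_{(a)} ∧ dx_{(b)} ∧ dx_{(c)} with (a < b < c) sorted:
  d(3*z^2) includes (∂/∂z)(3*z^2) dz = (6*z) dz, which multiplied by dx ∧ dy gives (6*z) dx ∧ dy ∧ dz
  d(x^2 - y^2) includes (∂/∂y)(x^2 - y^2) dy = (-2*y) dy, which multiplied by dx ∧ dz gives (2*y) dx ∧ dy ∧ dz
  d(-2*w*x) includes (∂/∂x)(-2*w*x) dx = (-2*w) dx, which multiplied by dy ∧ dz gives (-2*w) dx ∧ dy ∧ dz
  d(-2*w*x) includes (∂/∂w)(-2*w*x) dw = (-2*x) dw, which multiplied by dy ∧ dz gives (-2*x) dy ∧ dz ∧ dw
  d(3*w*x) includes (∂/∂x)(3*w*x) dx = (3*w) dx, which multiplied by dy ∧ dw gives (3*w) dx ∧ dy ∧ dw
Collecting like 3-forms: d(omega) = (-2*w + 2*y + 6*z) dx ∧ dy ∧ dz + (-2*x) dy ∧ dz ∧ dw + (3*w) dx ∧ dy ∧ dw.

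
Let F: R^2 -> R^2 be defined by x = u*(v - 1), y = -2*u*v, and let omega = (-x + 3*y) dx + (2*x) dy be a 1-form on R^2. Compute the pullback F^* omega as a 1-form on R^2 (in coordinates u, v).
F^* omega = (u*(-11*v^2 + 12*v - 1)) du + (u^2*(5 - 11*v)) dv

Using F^*(f dg) = (f ∘ F) d(g ∘ F), substitute each coordinate x_i by F_i(u, v) in f_i, and replace dx_i by d F_i = (∂F_i/∂u) du + (∂F_i/∂v) dv.
  For the x component: f_1(F) = u*(1 - 7*v); d F_1 = (v - 1) du + (u) dv
  For the y component: f_2(F) = 2*u*(v - 1); d F_2 = (-2*v) du + (-2*u) dv
Combining and collecting du, dv coefficients:
  coeff of du: u*(-11*v^2 + 12*v - 1)
  coeff of dv: u^2*(5 - 11*v)
F^* omega = (u*(-11*v^2 + 12*v - 1)) du + (u^2*(5 - 11*v)) dv.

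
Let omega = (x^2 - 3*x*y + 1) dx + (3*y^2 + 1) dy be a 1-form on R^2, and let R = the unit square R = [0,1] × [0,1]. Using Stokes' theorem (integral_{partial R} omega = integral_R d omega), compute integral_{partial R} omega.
integral_(partial R) omega = 3/2

Stokes: integral_partial_R omega = integral_R d omega with d omega = (∂Q/∂x - ∂P/∂y) dx ∧ dy.
  ∂Q/∂x = 0
  ∂P/∂y = -3*x
  integrand = ∂Q/∂x - ∂P/∂y = 3*x.
Integrating over R: integral_0^1 integral_0^1 (3*x) dx dy = 3/2.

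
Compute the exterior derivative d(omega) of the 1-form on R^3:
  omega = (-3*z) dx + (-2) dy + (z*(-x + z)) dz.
d(omega) = (3 - z) dx ∧ dz

For a 1-form omega = sum_i f_i dx_i, the exterior derivative is
  d(omega) = sum_{i < j} (∂f_j/∂x_i - ∂f_i/∂x_j) dx_i ∧ dx_j.
  coefficient of dx ∧ dz: ∂f_3/∂x - ∂f_1/∂z = ∂(z*(-x + z))/∂x - ∂(-3*z)/∂z = 3 - z
Assembling: d(omega) = (3 - z) dx ∧ dz.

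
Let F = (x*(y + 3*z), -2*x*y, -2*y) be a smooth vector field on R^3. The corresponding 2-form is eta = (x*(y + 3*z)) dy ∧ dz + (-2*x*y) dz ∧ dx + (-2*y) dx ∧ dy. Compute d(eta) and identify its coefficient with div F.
d(eta) = (-2*x + y + 3*z) dx ∧ dy ∧ dz; div F = -2*x + y + 3*z

For a 2-form in R^3 of the form above, applying d gives a 3-form with coefficient ∂P/∂x + ∂Q/∂y + ∂R/∂z:
  ∂P/∂x = y + 3*z
  ∂Q/∂y = -2*x
  ∂R/∂z = 0
Sum = -2*x + y + 3*z, which is exactly div F.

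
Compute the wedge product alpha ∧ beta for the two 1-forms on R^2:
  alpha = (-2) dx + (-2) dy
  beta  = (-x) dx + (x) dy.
alpha ∧ beta = (-4*x) dx ∧ dy

Distribute the wedge, using dx_i ∧ dx_j = -dx_j ∧ dx_i and dx_i ∧ dx_i = 0. For each pair (i, j) with i < j, the coefficient of dx_i ∧ dx_j in alpha ∧ beta is (alpha_i * beta_j - alpha_j * beta_i). Collecting: alpha ∧ beta = (-4*x) dx ∧ dy.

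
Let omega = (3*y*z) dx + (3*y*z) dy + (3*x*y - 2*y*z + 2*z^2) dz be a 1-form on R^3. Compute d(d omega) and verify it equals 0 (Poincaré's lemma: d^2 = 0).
d(d omega) = 0

Step 1: d omega = sum_{i<j} (∂f_j/∂x_i - ∂f_i/∂x_j) dx_i ∧ dx_j:
  coeff of dx ∧ dy: -3*z
  coeff of dx ∧ dz: 0
  coeff of dy ∧ dz: 3*x - 3*y - 2*z
Step 2: Apply d again to each 2-form coefficient. The only possible 3-form in R^3 is dx ∧ dy ∧ dz, with coefficient
  ∂(coeff of dy∧dz)/∂x - ∂(coeff of dx∧dz)/∂y + ∂(coeff of dx∧dy)/∂z
  = ∂/∂x (3*x - 3*y - 2*z) - ∂/∂y (0) + ∂/∂z (-3*z).
Each of these terms simplifies to sums of mixed partials that cancel in pairs. The result is 0 (by equality of mixed partials for smooth functions — Schwarz / Clairaut).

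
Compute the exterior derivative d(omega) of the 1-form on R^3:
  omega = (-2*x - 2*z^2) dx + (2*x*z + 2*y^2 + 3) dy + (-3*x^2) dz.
d(omega) = (2*z) dx ∧ dy + (-6*x + 4*z) dx ∧ dz + (-2*x) dy ∧ dz

For a 1-form omega = sum_i f_i dx_i, the exterior derivative is
  d(omega) = sum_{i < j} (∂f_j/∂x_i - ∂f_i/∂x_j) dx_i ∧ dx_j.
  coefficient of dx ∧ dy: ∂f_2/∂x - ∂f_1/∂y = ∂(2*x*z + 2*y^2 + 3)/∂x - ∂(-2*x - 2*z^2)/∂y = 2*z
  coefficient of dx ∧ dz: ∂f_3/∂x - ∂f_1/∂z = ∂(-3*x^2)/∂x - ∂(-2*x - 2*z^2)/∂z = -6*x + 4*z
  coefficient of dy ∧ dz: ∂f_3/∂y - ∂f_2/∂z = ∂(-3*x^2)/∂y - ∂(2*x*z + 2*y^2 + 3)/∂z = -2*x
Assembling: d(omega) = (2*z) dx ∧ dy + (-6*x + 4*z) dx ∧ dz + (-2*x) dy ∧ dz.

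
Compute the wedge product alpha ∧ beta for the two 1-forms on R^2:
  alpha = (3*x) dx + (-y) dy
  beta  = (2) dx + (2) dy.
alpha ∧ beta = (6*x + 2*y) dx ∧ dy

Distribute the wedge, using dx_i ∧ dx_j = -dx_j ∧ dx_i and dx_i ∧ dx_i = 0. For each pair (i, j) with i < j, the coefficient of dx_i ∧ dx_j in alpha ∧ beta is (alpha_i * beta_j - alpha_j * beta_i). Collecting: alpha ∧ beta = (6*x + 2*y) dx ∧ dy.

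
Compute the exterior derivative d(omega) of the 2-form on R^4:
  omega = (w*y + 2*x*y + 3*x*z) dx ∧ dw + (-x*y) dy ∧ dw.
d(omega) = (-w - 2*x - y) dx ∧ dy ∧ dw + (-3*x) dx ∧ dz ∧ dw

For a 2-form omega = sum_{i<j} g_{ij} dx_i ∧ dx_j, the exterior derivative is
  d(omega) = sum_{i<j} d(g_{ij}) ∧ dx_i ∧ dx_j = sum_{i<j, k} (∂g_{ij}/∂x_k) dx_k ∧ dx_i ∧ dx_j.
Expand each term, using dx_k ∧ dx_i ∧ dx_j = sgn(permutation) dx_{(a)} ∧ dx_{(b)} ∧ dx_{(c)} with (a < b < c) sorted:
  d(w*y + 2*x*y + 3*x*z) includes (∂/∂y)(w*y + 2*x*y + 3*x*z) dy = (w + 2*x) dy, which multiplied by dx ∧ dw gives (-w - 2*x) dx ∧ dy ∧ dw
  d(w*y + 2*x*y + 3*x*z) includes (∂/∂z)(w*y + 2*x*y + 3*x*z) dz = (3*x) dz, which multiplied by dx ∧ dw gives (-3*x) dx ∧ dz ∧ dw
  d(-x*y) includes (∂/∂x)(-x*y) dx = (-y) dx, which multiplied by dy ∧ dw gives (-y) dx ∧ dy ∧ dw
Collecting like 3-forms: d(omega) = (-w - 2*x - y) dx ∧ dy ∧ dw + (-3*x) dx ∧ dz ∧ dw.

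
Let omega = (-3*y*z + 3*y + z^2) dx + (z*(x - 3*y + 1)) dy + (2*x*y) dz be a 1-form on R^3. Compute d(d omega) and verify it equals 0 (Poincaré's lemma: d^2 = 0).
d(d omega) = 0

Step 1: d omega = sum_{i<j} (∂f_j/∂x_i - ∂f_i/∂x_j) dx_i ∧ dx_j:
  coeff of dx ∧ dy: 4*z - 3
  coeff of dx ∧ dz: 5*y - 2*z
  coeff of dy ∧ dz: x + 3*y - 1
Step 2: Apply d again to each 2-form coefficient. The only possible 3-form in R^3 is dx ∧ dy ∧ dz, with coefficient
  ∂(coeff of dy∧dz)/∂x - ∂(coeff of dx∧dz)/∂y + ∂(coeff of dx∧dy)/∂z
  = ∂/∂x (x + 3*y - 1) - ∂/∂y (5*y - 2*z) + ∂/∂z (4*z - 3).
Each of these terms simplifies to sums of mixed partials that cancel in pairs. The result is 0 (by equality of mixed partials for smooth functions — Schwarz / Clairaut).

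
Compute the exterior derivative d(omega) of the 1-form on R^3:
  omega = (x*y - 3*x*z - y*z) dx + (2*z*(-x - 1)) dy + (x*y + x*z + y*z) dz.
d(omega) = (-x - z) dx ∧ dy + (3*x + 2*y + z) dx ∧ dz + (3*x + z + 2) dy ∧ dz

For a 1-form omega = sum_i f_i dx_i, the exterior derivative is
  d(omega) = sum_{i < j} (∂f_j/∂x_i - ∂f_i/∂x_j) dx_i ∧ dx_j.
  coefficient of dx ∧ dy: ∂f_2/∂x - ∂f_1/∂y = ∂(2*z*(-x - 1))/∂x - ∂(x*y - 3*x*z - y*z)/∂y = -x - z
  coefficient of dx ∧ dz: ∂f_3/∂x - ∂f_1/∂z = ∂(x*y + x*z + y*z)/∂x - ∂(x*y - 3*x*z - y*z)/∂z = 3*x + 2*y + z
  coefficient of dy ∧ dz: ∂f_3/∂y - ∂f_2/∂z = ∂(x*y + x*z + y*z)/∂y - ∂(2*z*(-x - 1))/∂z = 3*x + z + 2
Assembling: d(omega) = (-x - z) dx ∧ dy + (3*x + 2*y + z) dx ∧ dz + (3*x + z + 2) dy ∧ dz.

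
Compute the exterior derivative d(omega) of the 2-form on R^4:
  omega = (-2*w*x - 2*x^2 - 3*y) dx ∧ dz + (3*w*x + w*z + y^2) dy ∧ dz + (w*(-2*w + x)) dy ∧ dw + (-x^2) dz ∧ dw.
d(omega) = (3*w + 3) dx ∧ dy ∧ dz + (-4*x) dx ∧ dz ∧ dw + (3*x + z) dy ∧ dz ∧ dw + (w) dx ∧ dy ∧ dw

For a 2-form omega = sum_{i<j} g_{ij} dx_i ∧ dx_j, the exterior derivative is
  d(omega) = sum_{i<j} d(g_{ij}) ∧ dx_i ∧ dx_j = sum_{i<j, k} (∂g_{ij}/∂x_k) dx_k ∧ dx_i ∧ dx_j.
Expand each term, using dx_k ∧ dx_i ∧ dx_j = sgn(permutation) dx_{(a)} ∧ dx_{(b)} ∧ dx_{(c)} with (a < b < c) sorted:
  d(-2*w*x - 2*x^2 - 3*y) includes (∂/∂y)(-2*w*x - 2*x^2 - 3*y) dy = (-3) dy, which multiplied by dx ∧ dz gives (3) dx ∧ dy ∧ dz
  d(-2*w*x - 2*x^2 - 3*y) includes (∂/∂w)(-2*w*x - 2*x^2 - 3*y) dw = (-2*x) dw, which multiplied by dx ∧ dz gives (-2*x) dx ∧ dz ∧ dw
  d(3*w*x + w*z + y^2) includes (∂/∂x)(3*w*x + w*z + y^2) dx = (3*w) dx, which multiplied by dy ∧ dz gives (3*w) dx ∧ dy ∧ dz
  d(3*w*x + w*z + y^2) includes (∂/∂w)(3*w*x + w*z + y^2) dw = (3*x + z) dw, which multiplied by dy ∧ dz gives (3*x + z) dy ∧ dz ∧ dw
  d(w*(-2*w + x)) includes (∂/∂x)(w*(-2*w + x)) dx = (w) dx, which multiplied by dy ∧ dw gives (w) dx ∧ dy ∧ dw
  d(-x^2) includes (∂/∂x)(-x^2) dx = (-2*x) dx, which multiplied by dz ∧ dw gives (-2*x) dx ∧ dz ∧ dw
Collecting like 3-forms: d(omega) = (3*w + 3) dx ∧ dy ∧ dz + (-4*x) dx ∧ dz ∧ dw + (3*x + z) dy ∧ dz ∧ dw + (w) dx ∧ dy ∧ dw.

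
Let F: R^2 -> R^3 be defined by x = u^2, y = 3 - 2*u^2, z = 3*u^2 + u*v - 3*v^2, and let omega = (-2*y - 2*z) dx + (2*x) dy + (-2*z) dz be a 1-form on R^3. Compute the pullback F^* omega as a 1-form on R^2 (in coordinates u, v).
F^* omega = (-48*u^3 - 22*u^2*v + 46*u*v^2 - 12*u + 6*v^3) du + (-6*u^3 + 34*u^2*v + 18*u*v^2 - 36*v^3) dv

Using F^*(f dg) = (f ∘ F) d(g ∘ F), substitute each coordinate x_i by F_i(u, v) in f_i, and replace dx_i by d F_i = (∂F_i/∂u) du + (∂F_i/∂v) dv.
  For the x component: f_1(F) = -2*u^2 - 2*u*v + 6*v^2 - 6; d F_1 = (2*u) du + (0) dv
  For the y component: f_2(F) = 2*u^2; d F_2 = (-4*u) du + (0) dv
  For the z component: f_3(F) = -6*u^2 - 2*u*v + 6*v^2; d F_3 = (6*u + v) du + (u - 6*v) dv
Combining and collecting du, dv coefficients:
  coeff of du: -48*u^3 - 22*u^2*v + 46*u*v^2 - 12*u + 6*v^3
  coeff of dv: -6*u^3 + 34*u^2*v + 18*u*v^2 - 36*v^3
F^* omega = (-48*u^3 - 22*u^2*v + 46*u*v^2 - 12*u + 6*v^3) du + (-6*u^3 + 34*u^2*v + 18*u*v^2 - 36*v^3) dv.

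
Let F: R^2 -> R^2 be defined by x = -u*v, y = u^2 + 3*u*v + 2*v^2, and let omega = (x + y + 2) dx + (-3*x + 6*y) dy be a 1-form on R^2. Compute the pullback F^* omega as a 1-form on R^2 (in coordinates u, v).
F^* omega = (12*u^3 + 59*u^2*v + 85*u*v^2 + 34*v^3 - 2*v) du + (17*u^3 + 85*u^2*v + 118*u*v^2 - 2*u + 48*v^3) dv

Using F^*(f dg) = (f ∘ F) d(g ∘ F), substitute each coordinate x_i by F_i(u, v) in f_i, and replace dx_i by d F_i = (∂F_i/∂u) du + (∂F_i/∂v) dv.
  For the x component: f_1(F) = u^2 + 2*u*v + 2*v^2 + 2; d F_1 = (-v) du + (-u) dv
  For the y component: f_2(F) = 6*u^2 + 21*u*v + 12*v^2; d F_2 = (2*u + 3*v) du + (3*u + 4*v) dv
Combining and collecting du, dv coefficients:
  coeff of du: 12*u^3 + 59*u^2*v + 85*u*v^2 + 34*v^3 - 2*v
  coeff of dv: 17*u^3 + 85*u^2*v + 118*u*v^2 - 2*u + 48*v^3
F^* omega = (12*u^3 + 59*u^2*v + 85*u*v^2 + 34*v^3 - 2*v) du + (17*u^3 + 85*u^2*v + 118*u*v^2 - 2*u + 48*v^3) dv.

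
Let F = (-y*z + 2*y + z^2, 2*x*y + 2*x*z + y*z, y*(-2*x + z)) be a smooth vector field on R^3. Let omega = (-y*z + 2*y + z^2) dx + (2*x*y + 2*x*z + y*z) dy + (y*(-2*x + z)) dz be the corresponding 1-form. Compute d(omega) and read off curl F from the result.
d(omega) = (-4*x - y + z) dy ∧ dz + (y + 2*z) dz ∧ dx + (2*y + 3*z - 2) dx ∧ dy; curl F = (-4*x - y + z, y + 2*z, 2*y + 3*z - 2)

d omega = sum_{i<j} (∂f_j/∂x_i - ∂f_i/∂x_j) dx_i ∧ dx_j. Under the identification (dy ∧ dz, dz ∧ dx, dx ∧ dy) ↔ (e_x, e_y, e_z), the coefficients are exactly the components of curl F. Compute:
  ∂R/∂y - ∂Q/∂z = (-2*x + z) - (2*x + y) = -4*x - y + z
  ∂P/∂z - ∂R/∂x = (-y + 2*z) - (-2*y) = y + 2*z
  ∂Q/∂x - ∂P/∂y = (2*y + 2*z) - (2 - z) = 2*y + 3*z - 2.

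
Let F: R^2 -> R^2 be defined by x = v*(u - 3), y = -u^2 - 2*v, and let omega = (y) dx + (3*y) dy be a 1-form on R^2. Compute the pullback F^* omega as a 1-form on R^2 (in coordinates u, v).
F^* omega = (6*u^3 - u^2*v + 12*u*v - 2*v^2) du + (-u^3 + 9*u^2 - 2*u*v + 18*v) dv

Using F^*(f dg) = (f ∘ F) d(g ∘ F), substitute each coordinate x_i by F_i(u, v) in f_i, and replace dx_i by d F_i = (∂F_i/∂u) du + (∂F_i/∂v) dv.
  For the x component: f_1(F) = -u^2 - 2*v; d F_1 = (v) du + (u - 3) dv
  For the y component: f_2(F) = -3*u^2 - 6*v; d F_2 = (-2*u) du + (-2) dv
Combining and collecting du, dv coefficients:
  coeff of du: 6*u^3 - u^2*v + 12*u*v - 2*v^2
  coeff of dv: -u^3 + 9*u^2 - 2*u*v + 18*v
F^* omega = (6*u^3 - u^2*v + 12*u*v - 2*v^2) du + (-u^3 + 9*u^2 - 2*u*v + 18*v) dv.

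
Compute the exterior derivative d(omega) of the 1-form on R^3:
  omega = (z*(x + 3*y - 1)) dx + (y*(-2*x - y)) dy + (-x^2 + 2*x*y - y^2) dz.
d(omega) = (-2*y - 3*z) dx ∧ dy + (-3*x - y + 1) dx ∧ dz + (2*x - 2*y) dy ∧ dz

For a 1-form omega = sum_i f_i dx_i, the exterior derivative is
  d(omega) = sum_{i < j} (∂f_j/∂x_i - ∂f_i/∂x_j) dx_i ∧ dx_j.
  coefficient of dx ∧ dy: ∂f_2/∂x - ∂f_1/∂y = ∂(y*(-2*x - y))/∂x - ∂(z*(x + 3*y - 1))/∂y = -2*y - 3*z
  coefficient of dx ∧ dz: ∂f_3/∂x - ∂f_1/∂z = ∂(-x^2 + 2*x*y - y^2)/∂x - ∂(z*(x + 3*y - 1))/∂z = -3*x - y + 1
  coefficient of dy ∧ dz: ∂f_3/∂y - ∂f_2/∂z = ∂(-x^2 + 2*x*y - y^2)/∂y - ∂(y*(-2*x - y))/∂z = 2*x - 2*y
Assembling: d(omega) = (-2*y - 3*z) dx ∧ dy + (-3*x - y + 1) dx ∧ dz + (2*x - 2*y) dy ∧ dz.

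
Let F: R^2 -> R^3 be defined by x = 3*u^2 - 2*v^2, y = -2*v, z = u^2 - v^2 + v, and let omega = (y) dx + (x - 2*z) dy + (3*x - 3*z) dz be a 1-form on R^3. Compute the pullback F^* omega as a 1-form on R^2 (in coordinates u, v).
F^* omega = (6*u*(2*u^2 - v^2 - 3*v)) du + (-12*u^2*v + 4*u^2 + 6*v^3 + 11*v^2 + v) dv

Using F^*(f dg) = (f ∘ F) d(g ∘ F), substitute each coordinate x_i by F_i(u, v) in f_i, and replace dx_i by d F_i = (∂F_i/∂u) du + (∂F_i/∂v) dv.
  For the x component: f_1(F) = -2*v; d F_1 = (6*u) du + (-4*v) dv
  For the y component: f_2(F) = u^2 - 2*v; d F_2 = (0) du + (-2) dv
  For the z component: f_3(F) = 6*u^2 - 3*v^2 - 3*v; d F_3 = (2*u) du + (1 - 2*v) dv
Combining and collecting du, dv coefficients:
  coeff of du: 6*u*(2*u^2 - v^2 - 3*v)
  coeff of dv: -12*u^2*v + 4*u^2 + 6*v^3 + 11*v^2 + v
F^* omega = (6*u*(2*u^2 - v^2 - 3*v)) du + (-12*u^2*v + 4*u^2 + 6*v^3 + 11*v^2 + v) dv.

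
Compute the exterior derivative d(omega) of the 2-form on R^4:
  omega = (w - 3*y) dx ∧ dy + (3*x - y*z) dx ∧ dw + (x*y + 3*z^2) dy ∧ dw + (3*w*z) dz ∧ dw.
d(omega) = (y + z + 1) dx ∧ dy ∧ dw + (y) dx ∧ dz ∧ dw + (-6*z) dy ∧ dz ∧ dw

For a 2-form omega = sum_{i<j} g_{ij} dx_i ∧ dx_j, the exterior derivative is
  d(omega) = sum_{i<j} d(g_{ij}) ∧ dx_i ∧ dx_j = sum_{i<j, k} (∂g_{ij}/∂x_k) dx_k ∧ dx_i ∧ dx_j.
Expand each term, using dx_k ∧ dx_i ∧ dx_j = sgn(permutation) dx_{(a)} ∧ dx_{(b)} ∧ dx_{(c)} with (a < b < c) sorted:
  d(w - 3*y) includes (∂/∂w)(w - 3*y) dw = (1) dw, which multiplied by dx ∧ dy gives (1) dx ∧ dy ∧ dw
  d(3*x - y*z) includes (∂/∂y)(3*x - y*z) dy = (-z) dy, which multiplied by dx ∧ dw gives (z) dx ∧ dy ∧ dw
  d(3*x - y*z) includes (∂/∂z)(3*x - y*z) dz = (-y) dz, which multiplied by dx ∧ dw gives (y) dx ∧ dz ∧ dw
  d(x*y + 3*z^2) includes (∂/∂x)(x*y + 3*z^2) dx = (y) dx, which multiplied by dy ∧ dw gives (y) dx ∧ dy ∧ dw
  d(x*y + 3*z^2) includes (∂/∂z)(x*y + 3*z^2) dz = (6*z) dz, which multiplied by dy ∧ dw gives (-6*z) dy ∧ dz ∧ dw
Collecting like 3-forms: d(omega) = (y + z + 1) dx ∧ dy ∧ dw + (y) dx ∧ dz ∧ dw + (-6*z) dy ∧ dz ∧ dw.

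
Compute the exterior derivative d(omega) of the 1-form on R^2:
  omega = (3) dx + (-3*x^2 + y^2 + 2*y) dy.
d(omega) = (-6*x) dx ∧ dy

For a 1-form omega = sum_i f_i dx_i, the exterior derivative is
  d(omega) = sum_{i < j} (∂f_j/∂x_i - ∂f_i/∂x_j) dx_i ∧ dx_j.
  coefficient of dx ∧ dy: ∂f_2/∂x - ∂f_1/∂y = ∂(-3*x^2 + y^2 + 2*y)/∂x - ∂(3)/∂y = -6*x
Assembling: d(omega) = (-6*x) dx ∧ dy.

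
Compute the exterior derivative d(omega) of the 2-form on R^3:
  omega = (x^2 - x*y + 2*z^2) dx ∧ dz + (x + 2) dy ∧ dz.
d(omega) = (x + 1) dx ∧ dy ∧ dz

For a 2-form omega = sum_{i<j} g_{ij} dx_i ∧ dx_j, the exterior derivative is
  d(omega) = sum_{i<j} d(g_{ij}) ∧ dx_i ∧ dx_j = sum_{i<j, k} (∂g_{ij}/∂x_k) dx_k ∧ dx_i ∧ dx_j.
Expand each term, using dx_k ∧ dx_i ∧ dx_j = sgn(permutation) dx_{(a)} ∧ dx_{(b)} ∧ dx_{(c)} with (a < b < c) sorted:
  d(x^2 - x*y + 2*z^2) includes (∂/∂y)(x^2 - x*y + 2*z^2) dy = (-x) dy, which multiplied by dx ∧ dz gives (x) dx ∧ dy ∧ dz
  d(x + 2) includes (∂/∂x)(x + 2) dx = (1) dx, which multiplied by dy ∧ dz gives (1) dx ∧ dy ∧ dz
Collecting like 3-forms: d(omega) = (x + 1) dx ∧ dy ∧ dz.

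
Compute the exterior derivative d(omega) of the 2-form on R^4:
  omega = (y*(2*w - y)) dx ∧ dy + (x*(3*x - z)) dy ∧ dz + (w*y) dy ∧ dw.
d(omega) = (2*y) dx ∧ dy ∧ dw + (6*x - z) dx ∧ dy ∧ dz

For a 2-form omega = sum_{i<j} g_{ij} dx_i ∧ dx_j, the exterior derivative is
  d(omega) = sum_{i<j} d(g_{ij}) ∧ dx_i ∧ dx_j = sum_{i<j, k} (∂g_{ij}/∂x_k) dx_k ∧ dx_i ∧ dx_j.
Expand each term, using dx_k ∧ dx_i ∧ dx_j = sgn(permutation) dx_{(a)} ∧ dx_{(b)} ∧ dx_{(c)} with (a < b < c) sorted:
  d(y*(2*w - y)) includes (∂/∂w)(y*(2*w - y)) dw = (2*y) dw, which multiplied by dx ∧ dy gives (2*y) dx ∧ dy ∧ dw
  d(x*(3*x - z)) includes (∂/∂x)(x*(3*x - z)) dx = (6*x - z) dx, which multiplied by dy ∧ dz gives (6*x - z) dx ∧ dy ∧ dz
Collecting like 3-forms: d(omega) = (2*y) dx ∧ dy ∧ dw + (6*x - z) dx ∧ dy ∧ dz.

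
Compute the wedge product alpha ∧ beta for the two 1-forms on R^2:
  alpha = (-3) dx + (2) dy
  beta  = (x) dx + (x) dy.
alpha ∧ beta = (-5*x) dx ∧ dy

Distribute the wedge, using dx_i ∧ dx_j = -dx_j ∧ dx_i and dx_i ∧ dx_i = 0. For each pair (i, j) with i < j, the coefficient of dx_i ∧ dx_j in alpha ∧ beta is (alpha_i * beta_j - alpha_j * beta_i). Collecting: alpha ∧ beta = (-5*x) dx ∧ dy.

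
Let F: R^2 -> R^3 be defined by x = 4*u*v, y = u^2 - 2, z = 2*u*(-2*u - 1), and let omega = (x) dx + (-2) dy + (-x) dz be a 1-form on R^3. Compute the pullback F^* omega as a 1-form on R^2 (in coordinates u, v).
F^* omega = (4*u*(8*u*v + 4*v^2 + 2*v - 1)) du + (16*u^2*v) dv

Using F^*(f dg) = (f ∘ F) d(g ∘ F), substitute each coordinate x_i by F_i(u, v) in f_i, and replace dx_i by d F_i = (∂F_i/∂u) du + (∂F_i/∂v) dv.
  For the x component: f_1(F) = 4*u*v; d F_1 = (4*v) du + (4*u) dv
  For the y component: f_2(F) = -2; d F_2 = (2*u) du + (0) dv
  For the z component: f_3(F) = -4*u*v; d F_3 = (-8*u - 2) du + (0) dv
Combining and collecting du, dv coefficients:
  coeff of du: 4*u*(8*u*v + 4*v^2 + 2*v - 1)
  coeff of dv: 16*u^2*v
F^* omega = (4*u*(8*u*v + 4*v^2 + 2*v - 1)) du + (16*u^2*v) dv.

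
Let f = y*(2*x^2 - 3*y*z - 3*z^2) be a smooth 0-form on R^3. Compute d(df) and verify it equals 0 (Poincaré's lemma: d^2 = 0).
d(df) = 0

Step 1: df = sum_i (∂f/∂x_i) dx_i = (4*x*y) dx + (2*x^2 - 6*y*z - 3*z^2) dy + (3*y*(-y - 2*z)) dz.
Step 2: Apply d again. Using the 1-form formula, the coefficient of dx ∧ dy in d(df) is ∂^2 f/∂x ∂y - ∂^2 f/∂y ∂x = (4*x) - (4*x) = 0 (equality of mixed partials for smooth f).
Similarly for dx ∧ dz and dy ∧ dz — all coefficients vanish. So d(df) = 0.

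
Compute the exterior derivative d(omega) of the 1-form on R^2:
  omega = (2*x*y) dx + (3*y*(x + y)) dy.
d(omega) = (-2*x + 3*y) dx ∧ dy

For a 1-form omega = sum_i f_i dx_i, the exterior derivative is
  d(omega) = sum_{i < j} (∂f_j/∂x_i - ∂f_i/∂x_j) dx_i ∧ dx_j.
  coefficient of dx ∧ dy: ∂f_2/∂x - ∂f_1/∂y = ∂(3*y*(x + y))/∂x - ∂(2*x*y)/∂y = -2*x + 3*y
Assembling: d(omega) = (-2*x + 3*y) dx ∧ dy.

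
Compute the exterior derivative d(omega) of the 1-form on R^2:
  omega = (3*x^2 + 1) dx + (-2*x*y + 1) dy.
d(omega) = (-2*y) dx ∧ dy

For a 1-form omega = sum_i f_i dx_i, the exterior derivative is
  d(omega) = sum_{i < j} (∂f_j/∂x_i - ∂f_i/∂x_j) dx_i ∧ dx_j.
  coefficient of dx ∧ dy: ∂f_2/∂x - ∂f_1/∂y = ∂(-2*x*y + 1)/∂x - ∂(3*x^2 + 1)/∂y = -2*y
Assembling: d(omega) = (-2*y) dx ∧ dy.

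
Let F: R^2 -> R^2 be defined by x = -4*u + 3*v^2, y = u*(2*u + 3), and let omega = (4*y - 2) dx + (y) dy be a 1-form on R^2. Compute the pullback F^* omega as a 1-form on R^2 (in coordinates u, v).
F^* omega = (8*u^3 - 14*u^2 - 39*u + 8) du + (12*v*(4*u^2 + 6*u - 1)) dv

Using F^*(f dg) = (f ∘ F) d(g ∘ F), substitute each coordinate x_i by F_i(u, v) in f_i, and replace dx_i by d F_i = (∂F_i/∂u) du + (∂F_i/∂v) dv.
  For the x component: f_1(F) = 8*u^2 + 12*u - 2; d F_1 = (-4) du + (6*v) dv
  For the y component: f_2(F) = u*(2*u + 3); d F_2 = (4*u + 3) du + (0) dv
Combining and collecting du, dv coefficients:
  coeff of du: 8*u^3 - 14*u^2 - 39*u + 8
  coeff of dv: 12*v*(4*u^2 + 6*u - 1)
F^* omega = (8*u^3 - 14*u^2 - 39*u + 8) du + (12*v*(4*u^2 + 6*u - 1)) dv.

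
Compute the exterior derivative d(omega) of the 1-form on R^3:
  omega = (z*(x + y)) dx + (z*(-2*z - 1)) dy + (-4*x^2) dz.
d(omega) = (-z) dx ∧ dy + (-9*x - y) dx ∧ dz + (4*z + 1) dy ∧ dz

For a 1-form omega = sum_i f_i dx_i, the exterior derivative is
  d(omega) = sum_{i < j} (∂f_j/∂x_i - ∂f_i/∂x_j) dx_i ∧ dx_j.
  coefficient of dx ∧ dy: ∂f_2/∂x - ∂f_1/∂y = ∂(z*(-2*z - 1))/∂x - ∂(z*(x + y))/∂y = -z
  coefficient of dx ∧ dz: ∂f_3/∂x - ∂f_1/∂z = ∂(-4*x^2)/∂x - ∂(z*(x + y))/∂z = -9*x - y
  coefficient of dy ∧ dz: ∂f_3/∂y - ∂f_2/∂z = ∂(-4*x^2)/∂y - ∂(z*(-2*z - 1))/∂z = 4*z + 1
Assembling: d(omega) = (-z) dx ∧ dy + (-9*x - y) dx ∧ dz + (4*z + 1) dy ∧ dz.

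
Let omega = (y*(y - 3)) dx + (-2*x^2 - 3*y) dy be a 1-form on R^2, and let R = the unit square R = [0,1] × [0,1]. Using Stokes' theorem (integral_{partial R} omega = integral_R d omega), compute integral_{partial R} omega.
integral_(partial R) omega = 0

Stokes: integral_partial_R omega = integral_R d omega with d omega = (∂Q/∂x - ∂P/∂y) dx ∧ dy.
  ∂Q/∂x = -4*x
  ∂P/∂y = 2*y - 3
  integrand = ∂Q/∂x - ∂P/∂y = -4*x - 2*y + 3.
Integrating over R: integral_0^1 integral_0^1 (-4*x - 2*y + 3) dx dy = 0.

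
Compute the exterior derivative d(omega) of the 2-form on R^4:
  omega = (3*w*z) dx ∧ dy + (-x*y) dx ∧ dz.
d(omega) = (3*w + x) dx ∧ dy ∧ dz + (3*z) dx ∧ dy ∧ dw

For a 2-form omega = sum_{i<j} g_{ij} dx_i ∧ dx_j, the exterior derivative is
  d(omega) = sum_{i<j} d(g_{ij}) ∧ dx_i ∧ dx_j = sum_{i<j, k} (∂g_{ij}/∂x_k) dx_k ∧ dx_i ∧ dx_j.
Expand each term, using dx_k ∧ dx_i ∧ dx_j = sgn(permutation) dx_{(a)} ∧ dx_{(b)} ∧ dx_{(c)} with (a < b < c) sorted:
  d(3*w*z) includes (∂/∂z)(3*w*z) dz = (3*w) dz, which multiplied by dx ∧ dy gives (3*w) dx ∧ dy ∧ dz
  d(3*w*z) includes (∂/∂w)(3*w*z) dw = (3*z) dw, which multiplied by dx ∧ dy gives (3*z) dx ∧ dy ∧ dw
  d(-x*y) includes (∂/∂y)(-x*y) dy = (-x) dy, which multiplied by dx ∧ dz gives (x) dx ∧ dy ∧ dz
Collecting like 3-forms: d(omega) = (3*w + x) dx ∧ dy ∧ dz + (3*z) dx ∧ dy ∧ dw.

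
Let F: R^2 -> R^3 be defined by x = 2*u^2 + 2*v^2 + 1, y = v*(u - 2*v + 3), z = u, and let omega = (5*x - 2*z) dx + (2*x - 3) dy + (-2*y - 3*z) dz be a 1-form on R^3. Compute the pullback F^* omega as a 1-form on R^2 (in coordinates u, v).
F^* omega = (40*u^3 + 4*u^2*v - 8*u^2 + 40*u*v^2 - 2*u*v + 17*u + 4*v^3 + 4*v^2 - 7*v) du + (4*u^3 + 24*u^2*v + 12*u^2 + 4*u*v^2 - 8*u*v - u + 24*v^3 + 12*v^2 + 24*v - 3) dv

Using F^*(f dg) = (f ∘ F) d(g ∘ F), substitute each coordinate x_i by F_i(u, v) in f_i, and replace dx_i by d F_i = (∂F_i/∂u) du + (∂F_i/∂v) dv.
  For the x component: f_1(F) = 10*u^2 - 2*u + 10*v^2 + 5; d F_1 = (4*u) du + (4*v) dv
  For the y component: f_2(F) = 4*u^2 + 4*v^2 - 1; d F_2 = (v) du + (u - 4*v + 3) dv
  For the z component: f_3(F) = -2*u*v - 3*u + 4*v^2 - 6*v; d F_3 = (1) du + (0) dv
Combining and collecting du, dv coefficients:
  coeff of du: 40*u^3 + 4*u^2*v - 8*u^2 + 40*u*v^2 - 2*u*v + 17*u + 4*v^3 + 4*v^2 - 7*v
  coeff of dv: 4*u^3 + 24*u^2*v + 12*u^2 + 4*u*v^2 - 8*u*v - u + 24*v^3 + 12*v^2 + 24*v - 3
F^* omega = (40*u^3 + 4*u^2*v - 8*u^2 + 40*u*v^2 - 2*u*v + 17*u + 4*v^3 + 4*v^2 - 7*v) du + (4*u^3 + 24*u^2*v + 12*u^2 + 4*u*v^2 - 8*u*v - u + 24*v^3 + 12*v^2 + 24*v - 3) dv.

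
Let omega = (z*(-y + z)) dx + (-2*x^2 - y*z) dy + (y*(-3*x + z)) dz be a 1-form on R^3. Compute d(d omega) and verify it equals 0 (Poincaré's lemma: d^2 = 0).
d(d omega) = 0

Step 1: d omega = sum_{i<j} (∂f_j/∂x_i - ∂f_i/∂x_j) dx_i ∧ dx_j:
  coeff of dx ∧ dy: -4*x + z
  coeff of dx ∧ dz: -2*y - 2*z
  coeff of dy ∧ dz: -3*x + y + z
Step 2: Apply d again to each 2-form coefficient. The only possible 3-form in R^3 is dx ∧ dy ∧ dz, with coefficient
  ∂(coeff of dy∧dz)/∂x - ∂(coeff of dx∧dz)/∂y + ∂(coeff of dx∧dy)/∂z
  = ∂/∂x (-3*x + y + z) - ∂/∂y (-2*y - 2*z) + ∂/∂z (-4*x + z).
Each of these terms simplifies to sums of mixed partials that cancel in pairs. The result is 0 (by equality of mixed partials for smooth functions — Schwarz / Clairaut).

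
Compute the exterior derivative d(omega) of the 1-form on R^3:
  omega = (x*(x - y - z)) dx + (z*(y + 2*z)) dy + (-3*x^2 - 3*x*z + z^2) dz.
d(omega) = (x) dx ∧ dy + (-5*x - 3*z) dx ∧ dz + (-y - 4*z) dy ∧ dz

For a 1-form omega = sum_i f_i dx_i, the exterior derivative is
  d(omega) = sum_{i < j} (∂f_j/∂x_i - ∂f_i/∂x_j) dx_i ∧ dx_j.
  coefficient of dx ∧ dy: ∂f_2/∂x - ∂f_1/∂y = ∂(z*(y + 2*z))/∂x - ∂(x*(x - y - z))/∂y = x
  coefficient of dx ∧ dz: ∂f_3/∂x - ∂f_1/∂z = ∂(-3*x^2 - 3*x*z + z^2)/∂x - ∂(x*(x - y - z))/∂z = -5*x - 3*z
  coefficient of dy ∧ dz: ∂f_3/∂y - ∂f_2/∂z = ∂(-3*x^2 - 3*x*z + z^2)/∂y - ∂(z*(y + 2*z))/∂z = -y - 4*z
Assembling: d(omega) = (x) dx ∧ dy + (-5*x - 3*z) dx ∧ dz + (-y - 4*z) dy ∧ dz.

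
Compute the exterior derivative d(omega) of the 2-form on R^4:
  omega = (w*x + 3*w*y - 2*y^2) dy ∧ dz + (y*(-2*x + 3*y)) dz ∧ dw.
d(omega) = (w) dx ∧ dy ∧ dz + (-x + 9*y) dy ∧ dz ∧ dw + (-2*y) dx ∧ dz ∧ dw

For a 2-form omega = sum_{i<j} g_{ij} dx_i ∧ dx_j, the exterior derivative is
  d(omega) = sum_{i<j} d(g_{ij}) ∧ dx_i ∧ dx_j = sum_{i<j, k} (∂g_{ij}/∂x_k) dx_k ∧ dx_i ∧ dx_j.
Expand each term, using dx_k ∧ dx_i ∧ dx_j = sgn(permutation) dx_{(a)} ∧ dx_{(b)} ∧ dx_{(c)} with (a < b < c) sorted:
  d(w*x + 3*w*y - 2*y^2) includes (∂/∂x)(w*x + 3*w*y - 2*y^2) dx = (w) dx, which multiplied by dy ∧ dz gives (w) dx ∧ dy ∧ dz
  d(w*x + 3*w*y - 2*y^2) includes (∂/∂w)(w*x + 3*w*y - 2*y^2) dw = (x + 3*y) dw, which multiplied by dy ∧ dz gives (x + 3*y) dy ∧ dz ∧ dw
  d(y*(-2*x + 3*y)) includes (∂/∂x)(y*(-2*x + 3*y)) dx = (-2*y) dx, which multiplied by dz ∧ dw gives (-2*y) dx ∧ dz ∧ dw
  d(y*(-2*x + 3*y)) includes (∂/∂y)(y*(-2*x + 3*y)) dy = (-2*x + 6*y) dy, which multiplied by dz ∧ dw gives (-2*x + 6*y) dy ∧ dz ∧ dw
Collecting like 3-forms: d(omega) = (w) dx ∧ dy ∧ dz + (-x + 9*y) dy ∧ dz ∧ dw + (-2*y) dx ∧ dz ∧ dw.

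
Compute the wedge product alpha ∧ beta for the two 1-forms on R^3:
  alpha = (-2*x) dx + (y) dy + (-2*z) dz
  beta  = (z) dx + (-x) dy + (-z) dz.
alpha ∧ beta = (2*x^2 - y*z) dx ∧ dy + (2*z*(x + z)) dx ∧ dz + (-z*(2*x + y)) dy ∧ dz

Distribute the wedge, using dx_i ∧ dx_j = -dx_j ∧ dx_i and dx_i ∧ dx_i = 0. For each pair (i, j) with i < j, the coefficient of dx_i ∧ dx_j in alpha ∧ beta is (alpha_i * beta_j - alpha_j * beta_i). Collecting: alpha ∧ beta = (2*x^2 - y*z) dx ∧ dy + (2*z*(x + z)) dx ∧ dz + (-z*(2*x + y)) dy ∧ dz.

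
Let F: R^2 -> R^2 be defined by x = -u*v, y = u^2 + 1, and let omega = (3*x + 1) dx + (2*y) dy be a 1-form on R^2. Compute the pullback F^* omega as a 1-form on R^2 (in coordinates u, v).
F^* omega = (4*u^3 + 3*u*v^2 + 4*u - v) du + (u*(3*u*v - 1)) dv

Using F^*(f dg) = (f ∘ F) d(g ∘ F), substitute each coordinate x_i by F_i(u, v) in f_i, and replace dx_i by d F_i = (∂F_i/∂u) du + (∂F_i/∂v) dv.
  For the x component: f_1(F) = -3*u*v + 1; d F_1 = (-v) du + (-u) dv
  For the y component: f_2(F) = 2*u^2 + 2; d F_2 = (2*u) du + (0) dv
Combining and collecting du, dv coefficients:
  coeff of du: 4*u^3 + 3*u*v^2 + 4*u - v
  coeff of dv: u*(3*u*v - 1)
F^* omega = (4*u^3 + 3*u*v^2 + 4*u - v) du + (u*(3*u*v - 1)) dv.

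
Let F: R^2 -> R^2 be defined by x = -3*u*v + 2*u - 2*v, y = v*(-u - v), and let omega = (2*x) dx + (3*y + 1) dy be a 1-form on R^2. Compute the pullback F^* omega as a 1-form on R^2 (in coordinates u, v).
F^* omega = (21*u*v^2 - 24*u*v + 8*u + 3*v^3 + 12*v^2 - 9*v) du + (21*u^2*v - 12*u^2 + 9*u*v^2 + 24*u*v - 9*u + 6*v^3 + 6*v) dv

Using F^*(f dg) = (f ∘ F) d(g ∘ F), substitute each coordinate x_i by F_i(u, v) in f_i, and replace dx_i by d F_i = (∂F_i/∂u) du + (∂F_i/∂v) dv.
  For the x component: f_1(F) = -6*u*v + 4*u - 4*v; d F_1 = (2 - 3*v) du + (-3*u - 2) dv
  For the y component: f_2(F) = -3*u*v - 3*v^2 + 1; d F_2 = (-v) du + (-u - 2*v) dv
Combining and collecting du, dv coefficients:
  coeff of du: 21*u*v^2 - 24*u*v + 8*u + 3*v^3 + 12*v^2 - 9*v
  coeff of dv: 21*u^2*v - 12*u^2 + 9*u*v^2 + 24*u*v - 9*u + 6*v^3 + 6*v
F^* omega = (21*u*v^2 - 24*u*v + 8*u + 3*v^3 + 12*v^2 - 9*v) du + (21*u^2*v - 12*u^2 + 9*u*v^2 + 24*u*v - 9*u + 6*v^3 + 6*v) dv.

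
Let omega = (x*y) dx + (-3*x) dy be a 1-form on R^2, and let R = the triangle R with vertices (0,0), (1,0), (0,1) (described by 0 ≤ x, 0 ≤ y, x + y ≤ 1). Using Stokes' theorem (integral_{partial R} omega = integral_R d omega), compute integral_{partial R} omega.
integral_(partial R) omega = -5/3

Stokes: integral_partial_R omega = integral_R d omega with d omega = (∂Q/∂x - ∂P/∂y) dx ∧ dy.
  ∂Q/∂x = -3
  ∂P/∂y = x
  integrand = ∂Q/∂x - ∂P/∂y = -x - 3.
Integrating over R: integral_0^1 integral_0^{1-x} (-x - 3) dy dx = -5/3.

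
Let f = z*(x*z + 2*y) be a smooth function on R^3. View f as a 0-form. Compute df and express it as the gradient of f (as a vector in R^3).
df = (z^2) dx + (2*z) dy + (2*x*z + 2*y) dz; grad f = (z^2, 2*z, 2*x*z + 2*y)

For a 0-form f, d f = (∂f/∂x) dx + (∂f/∂y) dy + (∂f/∂z) dz. The components of the vector representation are exactly the entries of grad f in Cartesian coordinates:
  ∂f/∂x = z^2
  ∂f/∂y = 2*z
  ∂f/∂z = 2*x*z + 2*y.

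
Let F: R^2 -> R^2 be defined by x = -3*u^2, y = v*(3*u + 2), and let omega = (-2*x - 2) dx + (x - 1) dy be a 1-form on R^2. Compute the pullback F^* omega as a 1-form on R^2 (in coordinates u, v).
F^* omega = (-36*u^3 - 9*u^2*v + 12*u - 3*v) du + (-9*u^3 - 6*u^2 - 3*u - 2) dv

Using F^*(f dg) = (f ∘ F) d(g ∘ F), substitute each coordinate x_i by F_i(u, v) in f_i, and replace dx_i by d F_i = (∂F_i/∂u) du + (∂F_i/∂v) dv.
  For the x component: f_1(F) = 6*u^2 - 2; d F_1 = (-6*u) du + (0) dv
  For the y component: f_2(F) = -3*u^2 - 1; d F_2 = (3*v) du + (3*u + 2) dv
Combining and collecting du, dv coefficients:
  coeff of du: -36*u^3 - 9*u^2*v + 12*u - 3*v
  coeff of dv: -9*u^3 - 6*u^2 - 3*u - 2
F^* omega = (-36*u^3 - 9*u^2*v + 12*u - 3*v) du + (-9*u^3 - 6*u^2 - 3*u - 2) dv.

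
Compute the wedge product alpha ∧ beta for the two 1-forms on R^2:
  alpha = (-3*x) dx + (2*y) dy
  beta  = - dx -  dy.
alpha ∧ beta = (3*x + 2*y) dx ∧ dy

Distribute the wedge, using dx_i ∧ dx_j = -dx_j ∧ dx_i and dx_i ∧ dx_i = 0. For each pair (i, j) with i < j, the coefficient of dx_i ∧ dx_j in alpha ∧ beta is (alpha_i * beta_j - alpha_j * beta_i). Collecting: alpha ∧ beta = (3*x + 2*y) dx ∧ dy.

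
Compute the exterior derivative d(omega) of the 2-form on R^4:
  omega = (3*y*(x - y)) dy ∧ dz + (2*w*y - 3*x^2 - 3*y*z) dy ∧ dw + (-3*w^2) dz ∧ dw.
d(omega) = (3*y) dx ∧ dy ∧ dz + (-6*x) dx ∧ dy ∧ dw + (3*y) dy ∧ dz ∧ dw

For a 2-form omega = sum_{i<j} g_{ij} dx_i ∧ dx_j, the exterior derivative is
  d(omega) = sum_{i<j} d(g_{ij}) ∧ dx_i ∧ dx_j = sum_{i<j, k} (∂g_{ij}/∂x_k) dx_k ∧ dx_i ∧ dx_j.
Expand each term, using dx_k ∧ dx_i ∧ dx_j = sgn(permutation) dx_{(a)} ∧ dx_{(b)} ∧ dx_{(c)} with (a < b < c) sorted:
  d(3*y*(x - y)) includes (∂/∂x)(3*y*(x - y)) dx = (3*y) dx, which multiplied by dy ∧ dz gives (3*y) dx ∧ dy ∧ dz
  d(2*w*y - 3*x^2 - 3*y*z) includes (∂/∂x)(2*w*y - 3*x^2 - 3*y*z) dx = (-6*x) dx, which multiplied by dy ∧ dw gives (-6*x) dx ∧ dy ∧ dw
  d(2*w*y - 3*x^2 - 3*y*z) includes (∂/∂z)(2*w*y - 3*x^2 - 3*y*z) dz = (-3*y) dz, which multiplied by dy ∧ dw gives (3*y) dy ∧ dz ∧ dw
Collecting like 3-forms: d(omega) = (3*y) dx ∧ dy ∧ dz + (-6*x) dx ∧ dy ∧ dw + (3*y) dy ∧ dz ∧ dw.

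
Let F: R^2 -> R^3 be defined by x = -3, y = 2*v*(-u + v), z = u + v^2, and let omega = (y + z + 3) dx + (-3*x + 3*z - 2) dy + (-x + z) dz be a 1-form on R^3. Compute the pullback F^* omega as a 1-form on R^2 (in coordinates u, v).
F^* omega = (-6*u*v + u - 6*v^3 + v^2 - 14*v + 3) du + (-6*u^2 - 6*u*v^2 + 14*u*v - 14*u + 14*v^3 + 34*v) dv

Using F^*(f dg) = (f ∘ F) d(g ∘ F), substitute each coordinate x_i by F_i(u, v) in f_i, and replace dx_i by d F_i = (∂F_i/∂u) du + (∂F_i/∂v) dv.
  For the x component: f_1(F) = -2*u*v + u + 3*v^2 + 3; d F_1 = (0) du + (0) dv
  For the y component: f_2(F) = 3*u + 3*v^2 + 7; d F_2 = (-2*v) du + (-2*u + 4*v) dv
  For the z component: f_3(F) = u + v^2 + 3; d F_3 = (1) du + (2*v) dv
Combining and collecting du, dv coefficients:
  coeff of du: -6*u*v + u - 6*v^3 + v^2 - 14*v + 3
  coeff of dv: -6*u^2 - 6*u*v^2 + 14*u*v - 14*u + 14*v^3 + 34*v
F^* omega = (-6*u*v + u - 6*v^3 + v^2 - 14*v + 3) du + (-6*u^2 - 6*u*v^2 + 14*u*v - 14*u + 14*v^3 + 34*v) dv.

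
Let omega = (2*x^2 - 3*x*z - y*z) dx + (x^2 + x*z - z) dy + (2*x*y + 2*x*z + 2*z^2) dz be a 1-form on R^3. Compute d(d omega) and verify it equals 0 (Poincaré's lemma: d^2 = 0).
d(d omega) = 0

Step 1: d omega = sum_{i<j} (∂f_j/∂x_i - ∂f_i/∂x_j) dx_i ∧ dx_j:
  coeff of dx ∧ dy: 2*x + 2*z
  coeff of dx ∧ dz: 3*x + 3*y + 2*z
  coeff of dy ∧ dz: x + 1
Step 2: Apply d again to each 2-form coefficient. The only possible 3-form in R^3 is dx ∧ dy ∧ dz, with coefficient
  ∂(coeff of dy∧dz)/∂x - ∂(coeff of dx∧dz)/∂y + ∂(coeff of dx∧dy)/∂z
  = ∂/∂x (x + 1) - ∂/∂y (3*x + 3*y + 2*z) + ∂/∂z (2*x + 2*z).
Each of these terms simplifies to sums of mixed partials that cancel in pairs. The result is 0 (by equality of mixed partials for smooth functions — Schwarz / Clairaut).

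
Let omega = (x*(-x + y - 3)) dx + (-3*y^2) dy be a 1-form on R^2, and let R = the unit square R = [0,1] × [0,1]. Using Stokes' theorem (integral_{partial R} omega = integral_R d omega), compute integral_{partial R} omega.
integral_(partial R) omega = -1/2

Stokes: integral_partial_R omega = integral_R d omega with d omega = (∂Q/∂x - ∂P/∂y) dx ∧ dy.
  ∂Q/∂x = 0
  ∂P/∂y = x
  integrand = ∂Q/∂x - ∂P/∂y = -x.
Integrating over R: integral_0^1 integral_0^1 (-x) dx dy = -1/2.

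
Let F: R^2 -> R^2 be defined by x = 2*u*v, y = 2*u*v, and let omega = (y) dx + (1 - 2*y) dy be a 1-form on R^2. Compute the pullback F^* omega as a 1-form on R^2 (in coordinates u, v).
F^* omega = (2*v*(-2*u*v + 1)) du + (2*u*(-2*u*v + 1)) dv

Using F^*(f dg) = (f ∘ F) d(g ∘ F), substitute each coordinate x_i by F_i(u, v) in f_i, and replace dx_i by d F_i = (∂F_i/∂u) du + (∂F_i/∂v) dv.
  For the x component: f_1(F) = 2*u*v; d F_1 = (2*v) du + (2*u) dv
  For the y component: f_2(F) = -4*u*v + 1; d F_2 = (2*v) du + (2*u) dv
Combining and collecting du, dv coefficients:
  coeff of du: 2*v*(-2*u*v + 1)
  coeff of dv: 2*u*(-2*u*v + 1)
F^* omega = (2*v*(-2*u*v + 1)) du + (2*u*(-2*u*v + 1)) dv.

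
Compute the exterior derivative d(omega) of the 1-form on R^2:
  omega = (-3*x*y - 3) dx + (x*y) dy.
d(omega) = (3*x + y) dx ∧ dy

For a 1-form omega = sum_i f_i dx_i, the exterior derivative is
  d(omega) = sum_{i < j} (∂f_j/∂x_i - ∂f_i/∂x_j) dx_i ∧ dx_j.
  coefficient of dx ∧ dy: ∂f_2/∂x - ∂f_1/∂y = ∂(x*y)/∂x - ∂(-3*x*y - 3)/∂y = 3*x + y
Assembling: d(omega) = (3*x + y) dx ∧ dy.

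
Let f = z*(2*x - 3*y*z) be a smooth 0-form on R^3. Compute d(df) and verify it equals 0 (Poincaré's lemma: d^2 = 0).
d(df) = 0

Step 1: df = sum_i (∂f/∂x_i) dx_i = (2*z) dx + (-3*z^2) dy + (2*x - 6*y*z) dz.
Step 2: Apply d again. Using the 1-form formula, the coefficient of dx ∧ dy in d(df) is ∂^2 f/∂x ∂y - ∂^2 f/∂y ∂x = (0) - (0) = 0 (equality of mixed partials for smooth f).
Similarly for dx ∧ dz and dy ∧ dz — all coefficients vanish. So d(df) = 0.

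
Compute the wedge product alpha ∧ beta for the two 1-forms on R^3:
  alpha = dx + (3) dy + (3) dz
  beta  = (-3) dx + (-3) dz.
alpha ∧ beta = (6) dx ∧ dz + (9) dx ∧ dy + (-9) dy ∧ dz

Distribute the wedge, using dx_i ∧ dx_j = -dx_j ∧ dx_i and dx_i ∧ dx_i = 0. For each pair (i, j) with i < j, the coefficient of dx_i ∧ dx_j in alpha ∧ beta is (alpha_i * beta_j - alpha_j * beta_i). Collecting: alpha ∧ beta = (6) dx ∧ dz + (9) dx ∧ dy + (-9) dy ∧ dz.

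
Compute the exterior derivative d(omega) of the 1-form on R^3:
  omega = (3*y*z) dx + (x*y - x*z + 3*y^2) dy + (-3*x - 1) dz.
d(omega) = (y - 4*z) dx ∧ dy + (-3*y - 3) dx ∧ dz + (x) dy ∧ dz

For a 1-form omega = sum_i f_i dx_i, the exterior derivative is
  d(omega) = sum_{i < j} (∂f_j/∂x_i - ∂f_i/∂x_j) dx_i ∧ dx_j.
  coefficient of dx ∧ dy: ∂f_2/∂x - ∂f_1/∂y = ∂(x*y - x*z + 3*y^2)/∂x - ∂(3*y*z)/∂y = y - 4*z
  coefficient of dx ∧ dz: ∂f_3/∂x - ∂f_1/∂z = ∂(-3*x - 1)/∂x - ∂(3*y*z)/∂z = -3*y - 3
  coefficient of dy ∧ dz: ∂f_3/∂y - ∂f_2/∂z = ∂(-3*x - 1)/∂y - ∂(x*y - x*z + 3*y^2)/∂z = x
Assembling: d(omega) = (y - 4*z) dx ∧ dy + (-3*y - 3) dx ∧ dz + (x) dy ∧ dz.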